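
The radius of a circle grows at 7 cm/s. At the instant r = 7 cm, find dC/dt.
14π cm/s

C = 2πr
dC/dt = 2π · dr/dt = 2π · 7 = 14π cm/s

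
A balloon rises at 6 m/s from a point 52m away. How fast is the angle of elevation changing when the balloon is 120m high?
0.018241 rad/s

tan(θ) = y/52
sec²(θ) · dθ/dt = (1/52) · dy/dt
dθ/dt = cos²(θ)/52 · 6 = 52/(52² + 120²) · 6
dθ/dt = 0.018241 rad/s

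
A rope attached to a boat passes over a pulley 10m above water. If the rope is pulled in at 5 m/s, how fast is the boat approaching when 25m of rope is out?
25√21/21 ≈ 5.455 m/s

rope² = x² + 10²
x = √(25² - 10²) = 5√21
dx/dt = (rope/x) · d(rope)/dt = (25/(5√21)) · (-5) = -25√21/21 m/s
The boat approaches at 25√21/21 ≈ 5.455 m/s.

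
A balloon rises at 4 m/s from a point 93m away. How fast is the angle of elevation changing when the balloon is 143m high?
0.012784 rad/s

tan(θ) = y/93
sec²(θ) · dθ/dt = (1/93) · dy/dt
dθ/dt = cos²(θ)/93 · 4 = 93/(93² + 143²) · 4
dθ/dt = 0.012784 rad/s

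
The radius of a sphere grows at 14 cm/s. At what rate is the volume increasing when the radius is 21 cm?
24696π cm³/s

V = (4/3)πr³
dV/dt = dV/dr · dr/dt = 4πr² · 14
At r = 21: dV/dt = 24696π cm³/s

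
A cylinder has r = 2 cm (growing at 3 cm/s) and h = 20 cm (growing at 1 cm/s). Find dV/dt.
244π cm³/s

V = πr²h
dV/dt = 2πrh·dr/dt + πr²·dh/dt
= 2π(2)(20)(3) + π(2)²(1)
= 244π cm³/s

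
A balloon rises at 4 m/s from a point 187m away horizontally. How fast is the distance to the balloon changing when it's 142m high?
568√55133/55133 ≈ 2.419 m/s

z² = 187² + y²
z = √(187² + 142²) = √55133
dz/dt = y/z · dy/dt = 142/√55133 · 4 = 568√55133/55133 ≈ 2.419 m/s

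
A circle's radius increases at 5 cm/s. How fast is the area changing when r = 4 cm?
40π cm²/s

A = πr²
dA/dt = 2πr · dr/dt = 2π(4)(5) = 40π cm²/s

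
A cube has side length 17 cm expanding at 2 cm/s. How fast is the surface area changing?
408 cm²/s

A = 6s²
dA/dt = 12s · ds/dt = 12·17·2 = 408 cm²/s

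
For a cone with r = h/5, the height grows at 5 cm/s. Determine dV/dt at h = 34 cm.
1156π/5 cm³/s

V = (1/3)π(h/5)²h = πh³/75
dV/dt = πh²/25 · 5
At h = 34: dV/dt = 1156π/5 cm³/s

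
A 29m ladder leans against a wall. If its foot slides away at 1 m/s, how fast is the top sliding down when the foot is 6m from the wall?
6√805/805 ≈ 0.2115 m/s

x² + y² = 29²
2x·dx/dt + 2y·dy/dt = 0
dy/dt = -x/y · dx/dt = -6/√805 · 1 = -6√805/805 m/s
The top is descending at 6√805/805 ≈ 0.2115 m/s.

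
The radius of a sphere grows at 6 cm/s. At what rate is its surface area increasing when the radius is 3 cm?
144π cm²/s

S = 4πr²
dS/dt = dS/dr · dr/dt = 8πr · 6
At r = 3: dS/dt = 144π cm²/s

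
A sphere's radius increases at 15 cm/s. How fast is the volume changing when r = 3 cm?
540π cm³/s

V = (4/3)πr³
dV/dt = dV/dr · dr/dt = 4πr² · 15
At r = 3: dV/dt = 540π cm³/s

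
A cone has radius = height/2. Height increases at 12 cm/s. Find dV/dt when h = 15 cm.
675π cm³/s

V = (1/3)π(h/2)²h = πh³/12
dV/dt = πh²/4 · 12
At h = 15: dV/dt = 675π cm³/s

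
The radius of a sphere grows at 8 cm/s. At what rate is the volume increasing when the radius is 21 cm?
14112π cm³/s

V = (4/3)πr³
dV/dt = dV/dr · dr/dt = 4πr² · 8
At r = 21: dV/dt = 14112π cm³/s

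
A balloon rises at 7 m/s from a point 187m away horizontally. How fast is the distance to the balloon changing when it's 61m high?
427√38690/38690 ≈ 2.171 m/s

z² = 187² + y²
z = √(187² + 61²) = √38690
dz/dt = y/z · dy/dt = 61/√38690 · 7 = 427√38690/38690 ≈ 2.171 m/s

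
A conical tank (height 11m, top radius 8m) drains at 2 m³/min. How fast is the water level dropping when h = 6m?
121/(1152π) ≈ 0.03343 m/min

r/h = 8/11, so r = (8/11)h
V = (1/3)πr²h = (1/3)π((8/11)h)²h = (64/363)πh³
dV/dh = (64/121)πh²
dh/dt = (dV/dt)/(dV/dh) = -2/((64/121)π·6²) = -121/(1152π) m/min
The level is dropping at 121/(1152π) ≈ 0.03343 m/min.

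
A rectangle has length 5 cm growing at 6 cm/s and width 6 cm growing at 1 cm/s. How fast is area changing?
41 cm²/s

A = lw
dA/dt = w·dl/dt + l·dw/dt = 6·6 + 5·1 = 41 cm²/s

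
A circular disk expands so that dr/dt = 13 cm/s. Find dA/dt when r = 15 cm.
390π cm²/s

A = πr²
dA/dt = 2πr · dr/dt = 2π(15)(13) = 390π cm²/s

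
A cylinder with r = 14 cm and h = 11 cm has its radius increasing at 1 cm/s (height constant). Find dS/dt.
78π cm²/s

S = 2πrh + 2πr² (lateral + bases)
dS/dt = (2πh + 4πr)·dr/dt = (2π·11 + 4π·14)·1
= 78π cm²/s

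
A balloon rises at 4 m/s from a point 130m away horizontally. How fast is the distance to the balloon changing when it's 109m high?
436√28781/28781 ≈ 2.57 m/s

z² = 130² + y²
z = √(130² + 109²) = √28781
dz/dt = y/z · dy/dt = 109/√28781 · 4 = 436√28781/28781 ≈ 2.57 m/s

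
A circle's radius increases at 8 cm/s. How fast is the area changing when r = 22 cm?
352π cm²/s

A = πr²
dA/dt = 2πr · dr/dt = 2π(22)(8) = 352π cm²/s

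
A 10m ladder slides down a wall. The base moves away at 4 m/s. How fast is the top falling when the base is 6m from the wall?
3 m/s

x² + y² = 10²
2x·dx/dt + 2y·dy/dt = 0
dy/dt = -x/y · dx/dt = -6/8 · 4 = -3 m/s
The top is descending at 3 m/s.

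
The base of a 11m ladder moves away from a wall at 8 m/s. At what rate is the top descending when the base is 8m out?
64√57/57 ≈ 8.477 m/s

x² + y² = 11²
2x·dx/dt + 2y·dy/dt = 0
dy/dt = -x/y · dx/dt = -8/√57 · 8 = -64√57/57 m/s
The top is descending at 64√57/57 ≈ 8.477 m/s.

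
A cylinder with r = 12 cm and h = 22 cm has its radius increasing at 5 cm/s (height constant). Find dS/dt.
460π cm²/s

S = 2πrh + 2πr² (lateral + bases)
dS/dt = (2πh + 4πr)·dr/dt = (2π·22 + 4π·12)·5
= 460π cm²/s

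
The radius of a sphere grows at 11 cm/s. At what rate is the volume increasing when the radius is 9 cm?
3564π cm³/s

V = (4/3)πr³
dV/dt = dV/dr · dr/dt = 4πr² · 11
At r = 9: dV/dt = 3564π cm³/s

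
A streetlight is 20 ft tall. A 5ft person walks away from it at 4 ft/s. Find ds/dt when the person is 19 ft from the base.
4/3 ft/s

By similar triangles: 20/(x+s) = 5/s
Solving: s = 5x/15
ds/dt = 5/15 · dx/dt = 1/3 · 4 = 4/3 ft/s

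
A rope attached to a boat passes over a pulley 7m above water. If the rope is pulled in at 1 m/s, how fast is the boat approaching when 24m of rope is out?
24√527/527 ≈ 1.045 m/s

rope² = x² + 7²
x = √(24² - 7²) = √527
dx/dt = (rope/x) · d(rope)/dt = (24/√527) · (-1) = -24√527/527 m/s
The boat approaches at 24√527/527 ≈ 1.045 m/s.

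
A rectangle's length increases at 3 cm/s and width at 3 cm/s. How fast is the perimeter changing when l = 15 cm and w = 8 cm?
12 cm/s

P = 2(l + w)
dP/dt = 2(dl/dt + dw/dt) = 2(3 + 3) = 12 cm/s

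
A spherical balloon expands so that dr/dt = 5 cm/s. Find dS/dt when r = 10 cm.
400π cm²/s

S = 4πr²
dS/dt = dS/dr · dr/dt = 8πr · 5
At r = 10: dS/dt = 400π cm²/s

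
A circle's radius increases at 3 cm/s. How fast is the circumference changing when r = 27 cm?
6π cm/s

C = 2πr
dC/dt = 2π · dr/dt = 2π · 3 = 6π cm/s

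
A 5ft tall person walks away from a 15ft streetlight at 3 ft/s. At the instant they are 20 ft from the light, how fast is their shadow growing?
3/2 ft/s

By similar triangles: 15/(x+s) = 5/s
Solving: s = 5x/10
ds/dt = 5/10 · dx/dt = 1/2 · 3 = 3/2 ft/s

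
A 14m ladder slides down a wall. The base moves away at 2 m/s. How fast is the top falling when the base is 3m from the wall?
6√187/187 ≈ 0.4388 m/s

x² + y² = 14²
2x·dx/dt + 2y·dy/dt = 0
dy/dt = -x/y · dx/dt = -3/√187 · 2 = -6√187/187 m/s
The top is descending at 6√187/187 ≈ 0.4388 m/s.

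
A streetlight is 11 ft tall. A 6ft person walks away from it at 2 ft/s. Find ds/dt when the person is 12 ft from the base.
12/5 ft/s

By similar triangles: 11/(x+s) = 6/s
Solving: s = 6x/5
ds/dt = 6/5 · dx/dt = 6/5 · 2 = 12/5 ft/s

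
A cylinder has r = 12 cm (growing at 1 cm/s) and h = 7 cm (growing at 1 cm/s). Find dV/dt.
312π cm³/s

V = πr²h
dV/dt = 2πrh·dr/dt + πr²·dh/dt
= 2π(12)(7)(1) + π(12)²(1)
= 312π cm³/s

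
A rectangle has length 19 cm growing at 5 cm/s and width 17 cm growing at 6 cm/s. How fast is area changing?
199 cm²/s

A = lw
dA/dt = w·dl/dt + l·dw/dt = 17·5 + 19·6 = 199 cm²/s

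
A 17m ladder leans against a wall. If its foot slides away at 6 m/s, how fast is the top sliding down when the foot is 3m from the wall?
9√70/70 ≈ 1.076 m/s

x² + y² = 17²
2x·dx/dt + 2y·dy/dt = 0
dy/dt = -x/y · dx/dt = -3/(2√70) · 6 = -9√70/70 m/s
The top is descending at 9√70/70 ≈ 1.076 m/s.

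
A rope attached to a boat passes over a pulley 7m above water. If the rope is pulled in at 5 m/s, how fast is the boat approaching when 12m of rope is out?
12√95/19 ≈ 6.156 m/s

rope² = x² + 7²
x = √(12² - 7²) = √95
dx/dt = (rope/x) · d(rope)/dt = (12/√95) · (-5) = -12√95/19 m/s
The boat approaches at 12√95/19 ≈ 6.156 m/s.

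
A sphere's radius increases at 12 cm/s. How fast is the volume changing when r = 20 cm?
19200π cm³/s

V = (4/3)πr³
dV/dt = dV/dr · dr/dt = 4πr² · 12
At r = 20: dV/dt = 19200π cm³/s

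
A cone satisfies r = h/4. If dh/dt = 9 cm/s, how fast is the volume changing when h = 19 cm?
3249π/16 cm³/s

V = (1/3)π(h/4)²h = πh³/48
dV/dt = πh²/16 · 9
At h = 19: dV/dt = 3249π/16 cm³/s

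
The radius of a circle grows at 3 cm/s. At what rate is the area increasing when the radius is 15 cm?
90π cm²/s

A = πr²
dA/dt = 2πr · dr/dt = 2π(15)(3) = 90π cm²/s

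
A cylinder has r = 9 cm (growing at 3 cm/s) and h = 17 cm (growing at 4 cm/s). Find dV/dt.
1242π cm³/s

V = πr²h
dV/dt = 2πrh·dr/dt + πr²·dh/dt
= 2π(9)(17)(3) + π(9)²(4)
= 1242π cm³/s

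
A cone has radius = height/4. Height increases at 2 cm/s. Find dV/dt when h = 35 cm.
1225π/8 cm³/s

V = (1/3)π(h/4)²h = πh³/48
dV/dt = πh²/16 · 2
At h = 35: dV/dt = 1225π/8 cm³/s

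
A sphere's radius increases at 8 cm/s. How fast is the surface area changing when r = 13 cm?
832π cm²/s

S = 4πr²
dS/dt = dS/dr · dr/dt = 8πr · 8
At r = 13: dS/dt = 832π cm²/s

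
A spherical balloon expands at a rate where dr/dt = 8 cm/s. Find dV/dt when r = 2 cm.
128π cm³/s

V = (4/3)πr³
dV/dt = dV/dr · dr/dt = 4πr² · 8
At r = 2: dV/dt = 128π cm³/s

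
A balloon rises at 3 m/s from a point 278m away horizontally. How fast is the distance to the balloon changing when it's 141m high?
423√97165/97165 ≈ 1.357 m/s

z² = 278² + y²
z = √(278² + 141²) = √97165
dz/dt = y/z · dy/dt = 141/√97165 · 3 = 423√97165/97165 ≈ 1.357 m/s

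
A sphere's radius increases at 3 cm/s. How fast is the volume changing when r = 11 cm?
1452π cm³/s

V = (4/3)πr³
dV/dt = dV/dr · dr/dt = 4πr² · 3
At r = 11: dV/dt = 1452π cm³/s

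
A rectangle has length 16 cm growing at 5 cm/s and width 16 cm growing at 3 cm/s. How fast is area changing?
128 cm²/s

A = lw
dA/dt = w·dl/dt + l·dw/dt = 16·5 + 16·3 = 128 cm²/s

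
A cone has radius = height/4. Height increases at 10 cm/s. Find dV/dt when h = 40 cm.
1000π cm³/s

V = (1/3)π(h/4)²h = πh³/48
dV/dt = πh²/16 · 10
At h = 40: dV/dt = 1000π cm³/s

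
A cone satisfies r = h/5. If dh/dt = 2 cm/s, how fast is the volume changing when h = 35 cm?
98π cm³/s

V = (1/3)π(h/5)²h = πh³/75
dV/dt = πh²/25 · 2
At h = 35: dV/dt = 98π cm³/s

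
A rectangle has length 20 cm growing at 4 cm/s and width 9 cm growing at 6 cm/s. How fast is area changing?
156 cm²/s

A = lw
dA/dt = w·dl/dt + l·dw/dt = 9·4 + 20·6 = 156 cm²/s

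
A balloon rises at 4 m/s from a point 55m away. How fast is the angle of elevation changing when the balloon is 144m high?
0.009259 rad/s

tan(θ) = y/55
sec²(θ) · dθ/dt = (1/55) · dy/dt
dθ/dt = cos²(θ)/55 · 4 = 55/(55² + 144²) · 4
dθ/dt = 0.009259 rad/s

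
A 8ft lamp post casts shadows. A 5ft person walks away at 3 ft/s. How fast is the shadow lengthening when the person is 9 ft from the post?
5 ft/s

By similar triangles: 8/(x+s) = 5/s
Solving: s = 5x/3
ds/dt = 5/3 · dx/dt = 5/3 · 3 = 5 ft/s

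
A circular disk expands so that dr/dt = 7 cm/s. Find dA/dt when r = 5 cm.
70π cm²/s

A = πr²
dA/dt = 2πr · dr/dt = 2π(5)(7) = 70π cm²/s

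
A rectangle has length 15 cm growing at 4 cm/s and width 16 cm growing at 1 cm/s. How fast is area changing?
79 cm²/s

A = lw
dA/dt = w·dl/dt + l·dw/dt = 16·4 + 15·1 = 79 cm²/s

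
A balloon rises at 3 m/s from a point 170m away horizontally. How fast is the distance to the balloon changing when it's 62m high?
93√8186/8186 ≈ 1.028 m/s

z² = 170² + y²
z = √(170² + 62²) = 2√8186
dz/dt = y/z · dy/dt = 62/(2√8186) · 3 = 93√8186/8186 ≈ 1.028 m/s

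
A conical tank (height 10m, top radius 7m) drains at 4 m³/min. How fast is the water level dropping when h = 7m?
400/(2401π) ≈ 0.05303 m/min

r/h = 7/10, so r = (7/10)h
V = (1/3)πr²h = (1/3)π((7/10)h)²h = (49/300)πh³
dV/dh = (49/100)πh²
dh/dt = (dV/dt)/(dV/dh) = -4/((49/100)π·7²) = -400/(2401π) m/min
The level is dropping at 400/(2401π) ≈ 0.05303 m/min.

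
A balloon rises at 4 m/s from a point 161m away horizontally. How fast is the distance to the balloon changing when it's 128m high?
512√42305/42305 ≈ 2.489 m/s

z² = 161² + y²
z = √(161² + 128²) = √42305
dz/dt = y/z · dy/dt = 128/√42305 · 4 = 512√42305/42305 ≈ 2.489 m/s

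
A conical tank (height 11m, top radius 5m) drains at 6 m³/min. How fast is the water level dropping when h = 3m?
242/(75π) ≈ 1.027 m/min

r/h = 5/11, so r = (5/11)h
V = (1/3)πr²h = (1/3)π((5/11)h)²h = (25/363)πh³
dV/dh = (25/121)πh²
dh/dt = (dV/dt)/(dV/dh) = -6/((25/121)π·3²) = -242/(75π) m/min
The level is dropping at 242/(75π) ≈ 1.027 m/min.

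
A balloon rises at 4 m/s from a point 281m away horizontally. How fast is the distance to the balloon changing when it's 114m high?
456√91957/91957 ≈ 1.504 m/s

z² = 281² + y²
z = √(281² + 114²) = √91957
dz/dt = y/z · dy/dt = 114/√91957 · 4 = 456√91957/91957 ≈ 1.504 m/s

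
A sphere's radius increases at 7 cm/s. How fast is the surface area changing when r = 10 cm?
560π cm²/s

S = 4πr²
dS/dt = dS/dr · dr/dt = 8πr · 7
At r = 10: dS/dt = 560π cm²/s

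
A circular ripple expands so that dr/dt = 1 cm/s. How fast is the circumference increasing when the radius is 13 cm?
2π cm/s

C = 2πr
dC/dt = 2π · dr/dt = 2π · 1 = 2π cm/s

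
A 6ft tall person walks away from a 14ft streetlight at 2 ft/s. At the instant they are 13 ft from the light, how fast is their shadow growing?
3/2 ft/s

By similar triangles: 14/(x+s) = 6/s
Solving: s = 6x/8
ds/dt = 6/8 · dx/dt = 3/4 · 2 = 3/2 ft/s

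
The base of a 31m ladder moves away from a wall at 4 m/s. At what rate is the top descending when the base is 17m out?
17√42/42 ≈ 2.623 m/s

x² + y² = 31²
2x·dx/dt + 2y·dy/dt = 0
dy/dt = -x/y · dx/dt = -17/(4√42) · 4 = -17√42/42 m/s
The top is descending at 17√42/42 ≈ 2.623 m/s.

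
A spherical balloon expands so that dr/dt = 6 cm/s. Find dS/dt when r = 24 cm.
1152π cm²/s

S = 4πr²
dS/dt = dS/dr · dr/dt = 8πr · 6
At r = 24: dS/dt = 1152π cm²/s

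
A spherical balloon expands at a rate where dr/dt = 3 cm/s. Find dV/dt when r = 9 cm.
972π cm³/s

V = (4/3)πr³
dV/dt = dV/dr · dr/dt = 4πr² · 3
At r = 9: dV/dt = 972π cm³/s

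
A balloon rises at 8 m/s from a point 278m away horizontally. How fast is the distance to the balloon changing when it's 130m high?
260√23546/11773 ≈ 3.389 m/s

z² = 278² + y²
z = √(278² + 130²) = 2√23546
dz/dt = y/z · dy/dt = 130/(2√23546) · 8 = 260√23546/11773 ≈ 3.389 m/s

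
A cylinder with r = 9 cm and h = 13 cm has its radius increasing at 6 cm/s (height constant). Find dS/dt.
372π cm²/s

S = 2πrh + 2πr² (lateral + bases)
dS/dt = (2πh + 4πr)·dr/dt = (2π·13 + 4π·9)·6
= 372π cm²/s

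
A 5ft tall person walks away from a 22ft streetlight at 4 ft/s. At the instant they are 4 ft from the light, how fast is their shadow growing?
20/17 ft/s

By similar triangles: 22/(x+s) = 5/s
Solving: s = 5x/17
ds/dt = 5/17 · dx/dt = 5/17 · 4 = 20/17 ft/s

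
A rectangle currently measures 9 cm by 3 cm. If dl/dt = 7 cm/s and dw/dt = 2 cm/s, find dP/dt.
18 cm/s

P = 2(l + w)
dP/dt = 2(dl/dt + dw/dt) = 2(7 + 2) = 18 cm/s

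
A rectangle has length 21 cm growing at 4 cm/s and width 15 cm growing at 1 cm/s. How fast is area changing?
81 cm²/s

A = lw
dA/dt = w·dl/dt + l·dw/dt = 15·4 + 21·1 = 81 cm²/s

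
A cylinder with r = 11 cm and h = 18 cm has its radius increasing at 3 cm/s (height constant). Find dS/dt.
240π cm²/s

S = 2πrh + 2πr² (lateral + bases)
dS/dt = (2πh + 4πr)·dr/dt = (2π·18 + 4π·11)·3
= 240π cm²/s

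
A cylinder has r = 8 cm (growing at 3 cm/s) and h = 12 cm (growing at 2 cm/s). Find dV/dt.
704π cm³/s

V = πr²h
dV/dt = 2πrh·dr/dt + πr²·dh/dt
= 2π(8)(12)(3) + π(8)²(2)
= 704π cm³/s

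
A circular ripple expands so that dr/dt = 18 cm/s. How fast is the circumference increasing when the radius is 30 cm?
36π cm/s

C = 2πr
dC/dt = 2π · dr/dt = 2π · 18 = 36π cm/s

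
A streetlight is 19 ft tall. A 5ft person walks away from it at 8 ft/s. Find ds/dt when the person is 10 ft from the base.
20/7 ft/s

By similar triangles: 19/(x+s) = 5/s
Solving: s = 5x/14
ds/dt = 5/14 · dx/dt = 5/14 · 8 = 20/7 ft/s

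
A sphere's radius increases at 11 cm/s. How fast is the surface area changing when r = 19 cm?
1672π cm²/s

S = 4πr²
dS/dt = dS/dr · dr/dt = 8πr · 11
At r = 19: dS/dt = 1672π cm²/s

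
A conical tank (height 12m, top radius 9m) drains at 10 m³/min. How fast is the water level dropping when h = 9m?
160/(729π) ≈ 0.06986 m/min

r/h = 9/12, so r = (3/4)h
V = (1/3)πr²h = (1/3)π((3/4)h)²h = (3/16)πh³
dV/dh = (9/16)πh²
dh/dt = (dV/dt)/(dV/dh) = -10/((9/16)π·9²) = -160/(729π) m/min
The level is dropping at 160/(729π) ≈ 0.06986 m/min.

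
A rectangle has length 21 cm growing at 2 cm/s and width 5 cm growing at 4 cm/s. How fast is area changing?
94 cm²/s

A = lw
dA/dt = w·dl/dt + l·dw/dt = 5·2 + 21·4 = 94 cm²/s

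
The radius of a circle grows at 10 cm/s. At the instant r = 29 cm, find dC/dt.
20π cm/s

C = 2πr
dC/dt = 2π · dr/dt = 2π · 10 = 20π cm/s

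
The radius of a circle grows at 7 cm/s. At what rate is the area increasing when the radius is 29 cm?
406π cm²/s

A = πr²
dA/dt = 2πr · dr/dt = 2π(29)(7) = 406π cm²/s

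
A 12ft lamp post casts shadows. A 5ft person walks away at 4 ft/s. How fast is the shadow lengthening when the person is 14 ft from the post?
20/7 ft/s

By similar triangles: 12/(x+s) = 5/s
Solving: s = 5x/7
ds/dt = 5/7 · dx/dt = 5/7 · 4 = 20/7 ft/s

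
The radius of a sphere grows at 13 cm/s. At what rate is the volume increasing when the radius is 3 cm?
468π cm³/s

V = (4/3)πr³
dV/dt = dV/dr · dr/dt = 4πr² · 13
At r = 3: dV/dt = 468π cm³/s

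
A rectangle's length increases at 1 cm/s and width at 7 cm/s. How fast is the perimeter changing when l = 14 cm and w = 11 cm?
16 cm/s

P = 2(l + w)
dP/dt = 2(dl/dt + dw/dt) = 2(1 + 7) = 16 cm/s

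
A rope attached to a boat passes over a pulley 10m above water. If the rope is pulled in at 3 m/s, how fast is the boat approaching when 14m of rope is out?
7√6/4 ≈ 4.287 m/s

rope² = x² + 10²
x = √(14² - 10²) = 4√6
dx/dt = (rope/x) · d(rope)/dt = (14/(4√6)) · (-3) = -7√6/4 m/s
The boat approaches at 7√6/4 ≈ 4.287 m/s.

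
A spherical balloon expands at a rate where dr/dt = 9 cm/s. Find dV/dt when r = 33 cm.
39204π cm³/s

V = (4/3)πr³
dV/dt = dV/dr · dr/dt = 4πr² · 9
At r = 33: dV/dt = 39204π cm³/s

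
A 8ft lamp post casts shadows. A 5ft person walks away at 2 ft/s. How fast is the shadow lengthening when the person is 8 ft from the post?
10/3 ft/s

By similar triangles: 8/(x+s) = 5/s
Solving: s = 5x/3
ds/dt = 5/3 · dx/dt = 5/3 · 2 = 10/3 ft/s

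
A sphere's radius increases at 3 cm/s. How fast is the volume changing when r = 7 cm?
588π cm³/s

V = (4/3)πr³
dV/dt = dV/dr · dr/dt = 4πr² · 3
At r = 7: dV/dt = 588π cm³/s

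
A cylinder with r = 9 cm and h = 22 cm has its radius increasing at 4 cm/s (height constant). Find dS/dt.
320π cm²/s

S = 2πrh + 2πr² (lateral + bases)
dS/dt = (2πh + 4πr)·dr/dt = (2π·22 + 4π·9)·4
= 320π cm²/s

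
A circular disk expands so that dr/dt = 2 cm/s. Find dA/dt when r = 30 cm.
120π cm²/s

A = πr²
dA/dt = 2πr · dr/dt = 2π(30)(2) = 120π cm²/s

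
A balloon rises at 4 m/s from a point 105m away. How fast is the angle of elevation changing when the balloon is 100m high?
0.019976 rad/s

tan(θ) = y/105
sec²(θ) · dθ/dt = (1/105) · dy/dt
dθ/dt = cos²(θ)/105 · 4 = 105/(105² + 100²) · 4
dθ/dt = 0.019976 rad/s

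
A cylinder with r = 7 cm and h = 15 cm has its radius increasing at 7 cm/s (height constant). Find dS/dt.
406π cm²/s

S = 2πrh + 2πr² (lateral + bases)
dS/dt = (2πh + 4πr)·dr/dt = (2π·15 + 4π·7)·7
= 406π cm²/s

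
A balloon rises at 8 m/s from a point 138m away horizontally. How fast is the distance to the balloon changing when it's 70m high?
140√5986/2993 ≈ 3.619 m/s

z² = 138² + y²
z = √(138² + 70²) = 2√5986
dz/dt = y/z · dy/dt = 70/(2√5986) · 8 = 140√5986/2993 ≈ 3.619 m/s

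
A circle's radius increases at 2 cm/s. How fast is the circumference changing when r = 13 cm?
4π cm/s

C = 2πr
dC/dt = 2π · dr/dt = 2π · 2 = 4π cm/s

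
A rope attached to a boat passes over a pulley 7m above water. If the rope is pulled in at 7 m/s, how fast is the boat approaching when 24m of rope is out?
168√527/527 ≈ 7.318 m/s

rope² = x² + 7²
x = √(24² - 7²) = √527
dx/dt = (rope/x) · d(rope)/dt = (24/√527) · (-7) = -168√527/527 m/s
The boat approaches at 168√527/527 ≈ 7.318 m/s.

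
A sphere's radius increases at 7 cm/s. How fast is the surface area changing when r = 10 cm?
560π cm²/s

S = 4πr²
dS/dt = dS/dr · dr/dt = 8πr · 7
At r = 10: dS/dt = 560π cm²/s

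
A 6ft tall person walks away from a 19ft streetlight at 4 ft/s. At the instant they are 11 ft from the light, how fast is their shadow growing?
24/13 ft/s

By similar triangles: 19/(x+s) = 6/s
Solving: s = 6x/13
ds/dt = 6/13 · dx/dt = 6/13 · 4 = 24/13 ft/s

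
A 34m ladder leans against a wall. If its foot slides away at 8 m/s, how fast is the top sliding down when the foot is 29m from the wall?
232√35/105 ≈ 13.07 m/s

x² + y² = 34²
2x·dx/dt + 2y·dy/dt = 0
dy/dt = -x/y · dx/dt = -29/(3√35) · 8 = -232√35/105 m/s
The top is descending at 232√35/105 ≈ 13.07 m/s.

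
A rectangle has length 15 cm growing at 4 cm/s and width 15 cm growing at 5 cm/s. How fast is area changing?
135 cm²/s

A = lw
dA/dt = w·dl/dt + l·dw/dt = 15·4 + 15·5 = 135 cm²/s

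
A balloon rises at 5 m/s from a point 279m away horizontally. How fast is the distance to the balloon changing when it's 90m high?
50√1061/1061 ≈ 1.535 m/s

z² = 279² + y²
z = √(279² + 90²) = 9√1061
dz/dt = y/z · dy/dt = 90/(9√1061) · 5 = 50√1061/1061 ≈ 1.535 m/s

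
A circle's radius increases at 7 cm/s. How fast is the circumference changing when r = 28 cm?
14π cm/s

C = 2πr
dC/dt = 2π · dr/dt = 2π · 7 = 14π cm/s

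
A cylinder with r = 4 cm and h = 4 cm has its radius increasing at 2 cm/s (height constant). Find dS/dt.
48π cm²/s

S = 2πrh + 2πr² (lateral + bases)
dS/dt = (2πh + 4πr)·dr/dt = (2π·4 + 4π·4)·2
= 48π cm²/s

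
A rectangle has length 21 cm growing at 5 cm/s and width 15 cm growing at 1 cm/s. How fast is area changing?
96 cm²/s

A = lw
dA/dt = w·dl/dt + l·dw/dt = 15·5 + 21·1 = 96 cm²/s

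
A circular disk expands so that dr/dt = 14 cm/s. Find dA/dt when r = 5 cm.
140π cm²/s

A = πr²
dA/dt = 2πr · dr/dt = 2π(5)(14) = 140π cm²/s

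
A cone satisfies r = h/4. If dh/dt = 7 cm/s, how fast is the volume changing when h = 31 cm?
6727π/16 cm³/s

V = (1/3)π(h/4)²h = πh³/48
dV/dt = πh²/16 · 7
At h = 31: dV/dt = 6727π/16 cm³/s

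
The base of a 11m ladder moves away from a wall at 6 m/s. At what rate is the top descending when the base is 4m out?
8√105/35 ≈ 2.342 m/s

x² + y² = 11²
2x·dx/dt + 2y·dy/dt = 0
dy/dt = -x/y · dx/dt = -4/√105 · 6 = -8√105/35 m/s
The top is descending at 8√105/35 ≈ 2.342 m/s.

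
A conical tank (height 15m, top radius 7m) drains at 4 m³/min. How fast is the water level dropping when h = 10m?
9/(49π) ≈ 0.05847 m/min

r/h = 7/15, so r = (7/15)h
V = (1/3)πr²h = (1/3)π((7/15)h)²h = (49/675)πh³
dV/dh = (49/225)πh²
dh/dt = (dV/dt)/(dV/dh) = -4/((49/225)π·10²) = -9/(49π) m/min
The level is dropping at 9/(49π) ≈ 0.05847 m/min.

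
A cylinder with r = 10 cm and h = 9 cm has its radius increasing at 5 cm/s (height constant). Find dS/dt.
290π cm²/s

S = 2πrh + 2πr² (lateral + bases)
dS/dt = (2πh + 4πr)·dr/dt = (2π·9 + 4π·10)·5
= 290π cm²/s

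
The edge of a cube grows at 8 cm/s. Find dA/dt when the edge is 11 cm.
1056 cm²/s

A = 6s²
dA/dt = 12s · ds/dt = 12·11·8 = 1056 cm²/s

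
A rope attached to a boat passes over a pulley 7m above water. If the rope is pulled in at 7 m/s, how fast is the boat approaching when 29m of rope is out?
203√22/132 ≈ 7.213 m/s

rope² = x² + 7²
x = √(29² - 7²) = 6√22
dx/dt = (rope/x) · d(rope)/dt = (29/(6√22)) · (-7) = -203√22/132 m/s
The boat approaches at 203√22/132 ≈ 7.213 m/s.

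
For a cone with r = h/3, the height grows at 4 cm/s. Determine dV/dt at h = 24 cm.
256π cm³/s

V = (1/3)π(h/3)²h = πh³/27
dV/dt = πh²/9 · 4
At h = 24: dV/dt = 256π cm³/s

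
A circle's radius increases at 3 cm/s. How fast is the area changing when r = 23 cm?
138π cm²/s

A = πr²
dA/dt = 2πr · dr/dt = 2π(23)(3) = 138π cm²/s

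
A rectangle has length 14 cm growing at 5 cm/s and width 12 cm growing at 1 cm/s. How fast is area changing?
74 cm²/s

A = lw
dA/dt = w·dl/dt + l·dw/dt = 12·5 + 14·1 = 74 cm²/s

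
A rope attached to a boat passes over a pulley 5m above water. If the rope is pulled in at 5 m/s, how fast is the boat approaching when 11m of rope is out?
55√6/24 ≈ 5.613 m/s

rope² = x² + 5²
x = √(11² - 5²) = 4√6
dx/dt = (rope/x) · d(rope)/dt = (11/(4√6)) · (-5) = -55√6/24 m/s
The boat approaches at 55√6/24 ≈ 5.613 m/s.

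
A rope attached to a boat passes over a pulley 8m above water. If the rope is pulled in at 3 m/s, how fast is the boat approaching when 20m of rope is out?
5√21/7 ≈ 3.273 m/s

rope² = x² + 8²
x = √(20² - 8²) = 4√21
dx/dt = (rope/x) · d(rope)/dt = (20/(4√21)) · (-3) = -5√21/7 m/s
The boat approaches at 5√21/7 ≈ 3.273 m/s.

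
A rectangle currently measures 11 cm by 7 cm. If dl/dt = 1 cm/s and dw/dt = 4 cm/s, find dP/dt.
10 cm/s

P = 2(l + w)
dP/dt = 2(dl/dt + dw/dt) = 2(1 + 4) = 10 cm/s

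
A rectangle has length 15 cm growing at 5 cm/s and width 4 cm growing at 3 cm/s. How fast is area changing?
65 cm²/s

A = lw
dA/dt = w·dl/dt + l·dw/dt = 4·5 + 15·3 = 65 cm²/s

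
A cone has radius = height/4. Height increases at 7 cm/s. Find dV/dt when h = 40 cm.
700π cm³/s

V = (1/3)π(h/4)²h = πh³/48
dV/dt = πh²/16 · 7
At h = 40: dV/dt = 700π cm³/s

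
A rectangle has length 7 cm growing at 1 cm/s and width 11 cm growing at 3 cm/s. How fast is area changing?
32 cm²/s

A = lw
dA/dt = w·dl/dt + l·dw/dt = 11·1 + 7·3 = 32 cm²/s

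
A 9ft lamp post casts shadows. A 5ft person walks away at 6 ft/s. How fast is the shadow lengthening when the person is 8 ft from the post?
15/2 ft/s

By similar triangles: 9/(x+s) = 5/s
Solving: s = 5x/4
ds/dt = 5/4 · dx/dt = 5/4 · 6 = 15/2 ft/s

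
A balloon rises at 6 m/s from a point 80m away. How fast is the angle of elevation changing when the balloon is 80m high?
0.0375 rad/s

tan(θ) = y/80
sec²(θ) · dθ/dt = (1/80) · dy/dt
dθ/dt = cos²(θ)/80 · 6 = 80/(80² + 80²) · 6
dθ/dt = 0.0375 rad/s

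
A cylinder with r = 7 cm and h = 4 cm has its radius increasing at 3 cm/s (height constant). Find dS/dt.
108π cm²/s

S = 2πrh + 2πr² (lateral + bases)
dS/dt = (2πh + 4πr)·dr/dt = (2π·4 + 4π·7)·3
= 108π cm²/s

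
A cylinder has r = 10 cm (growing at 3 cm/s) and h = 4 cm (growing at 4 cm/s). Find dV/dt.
640π cm³/s

V = πr²h
dV/dt = 2πrh·dr/dt + πr²·dh/dt
= 2π(10)(4)(3) + π(10)²(4)
= 640π cm³/s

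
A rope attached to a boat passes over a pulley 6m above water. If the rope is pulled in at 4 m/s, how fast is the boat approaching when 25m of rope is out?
100√589/589 ≈ 4.12 m/s

rope² = x² + 6²
x = √(25² - 6²) = √589
dx/dt = (rope/x) · d(rope)/dt = (25/√589) · (-4) = -100√589/589 m/s
The boat approaches at 100√589/589 ≈ 4.12 m/s.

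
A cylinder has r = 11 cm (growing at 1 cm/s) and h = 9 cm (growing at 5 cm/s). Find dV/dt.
803π cm³/s

V = πr²h
dV/dt = 2πrh·dr/dt + πr²·dh/dt
= 2π(11)(9)(1) + π(11)²(5)
= 803π cm³/s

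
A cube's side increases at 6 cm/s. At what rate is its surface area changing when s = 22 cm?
1584 cm²/s

A = 6s²
dA/dt = 12s · ds/dt = 12·22·6 = 1584 cm²/s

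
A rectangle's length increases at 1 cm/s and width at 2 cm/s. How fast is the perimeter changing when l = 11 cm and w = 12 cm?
6 cm/s

P = 2(l + w)
dP/dt = 2(dl/dt + dw/dt) = 2(1 + 2) = 6 cm/s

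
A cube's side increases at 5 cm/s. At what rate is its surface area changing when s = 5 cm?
300 cm²/s

A = 6s²
dA/dt = 12s · ds/dt = 12·5·5 = 300 cm²/s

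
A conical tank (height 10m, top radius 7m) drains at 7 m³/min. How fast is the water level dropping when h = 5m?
4/(7π) ≈ 0.1819 m/min

r/h = 7/10, so r = (7/10)h
V = (1/3)πr²h = (1/3)π((7/10)h)²h = (49/300)πh³
dV/dh = (49/100)πh²
dh/dt = (dV/dt)/(dV/dh) = -7/((49/100)π·5²) = -4/(7π) m/min
The level is dropping at 4/(7π) ≈ 0.1819 m/min.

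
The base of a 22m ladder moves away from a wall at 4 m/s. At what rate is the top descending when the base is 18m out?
9√10/5 ≈ 5.692 m/s

x² + y² = 22²
2x·dx/dt + 2y·dy/dt = 0
dy/dt = -x/y · dx/dt = -18/(4√10) · 4 = -9√10/5 m/s
The top is descending at 9√10/5 ≈ 5.692 m/s.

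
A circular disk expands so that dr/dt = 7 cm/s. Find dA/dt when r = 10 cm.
140π cm²/s

A = πr²
dA/dt = 2πr · dr/dt = 2π(10)(7) = 140π cm²/s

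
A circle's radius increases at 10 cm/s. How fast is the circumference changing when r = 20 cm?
20π cm/s

C = 2πr
dC/dt = 2π · dr/dt = 2π · 10 = 20π cm/s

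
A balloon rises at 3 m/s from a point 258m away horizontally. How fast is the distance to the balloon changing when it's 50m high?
75√17266/17266 ≈ 0.5708 m/s

z² = 258² + y²
z = √(258² + 50²) = 2√17266
dz/dt = y/z · dy/dt = 50/(2√17266) · 3 = 75√17266/17266 ≈ 0.5708 m/s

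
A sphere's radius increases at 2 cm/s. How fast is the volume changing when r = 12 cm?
1152π cm³/s

V = (4/3)πr³
dV/dt = dV/dr · dr/dt = 4πr² · 2
At r = 12: dV/dt = 1152π cm³/s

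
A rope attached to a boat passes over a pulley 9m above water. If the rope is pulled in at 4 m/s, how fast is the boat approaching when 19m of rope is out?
19√70/35 ≈ 4.542 m/s

rope² = x² + 9²
x = √(19² - 9²) = 2√70
dx/dt = (rope/x) · d(rope)/dt = (19/(2√70)) · (-4) = -19√70/35 m/s
The boat approaches at 19√70/35 ≈ 4.542 m/s.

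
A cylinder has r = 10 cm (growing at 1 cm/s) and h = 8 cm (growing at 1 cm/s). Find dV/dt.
260π cm³/s

V = πr²h
dV/dt = 2πrh·dr/dt + πr²·dh/dt
= 2π(10)(8)(1) + π(10)²(1)
= 260π cm³/s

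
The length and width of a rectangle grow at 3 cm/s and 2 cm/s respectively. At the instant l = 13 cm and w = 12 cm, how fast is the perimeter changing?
10 cm/s

P = 2(l + w)
dP/dt = 2(dl/dt + dw/dt) = 2(3 + 2) = 10 cm/s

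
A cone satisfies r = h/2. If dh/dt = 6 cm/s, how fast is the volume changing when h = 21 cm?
1323π/2 cm³/s

V = (1/3)π(h/2)²h = πh³/12
dV/dt = πh²/4 · 6
At h = 21: dV/dt = 1323π/2 cm³/s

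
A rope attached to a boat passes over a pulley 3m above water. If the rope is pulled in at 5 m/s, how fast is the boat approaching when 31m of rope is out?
155√238/476 ≈ 5.024 m/s

rope² = x² + 3²
x = √(31² - 3²) = 2√238
dx/dt = (rope/x) · d(rope)/dt = (31/(2√238)) · (-5) = -155√238/476 m/s
The boat approaches at 155√238/476 ≈ 5.024 m/s.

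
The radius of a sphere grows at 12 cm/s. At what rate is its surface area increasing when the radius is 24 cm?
2304π cm²/s

S = 4πr²
dS/dt = dS/dr · dr/dt = 8πr · 12
At r = 24: dS/dt = 2304π cm²/s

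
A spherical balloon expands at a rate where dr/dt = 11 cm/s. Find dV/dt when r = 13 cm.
7436π cm³/s

V = (4/3)πr³
dV/dt = dV/dr · dr/dt = 4πr² · 11
At r = 13: dV/dt = 7436π cm³/s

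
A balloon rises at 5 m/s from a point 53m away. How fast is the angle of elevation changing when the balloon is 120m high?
0.015399 rad/s

tan(θ) = y/53
sec²(θ) · dθ/dt = (1/53) · dy/dt
dθ/dt = cos²(θ)/53 · 5 = 53/(53² + 120²) · 5
dθ/dt = 0.015399 rad/s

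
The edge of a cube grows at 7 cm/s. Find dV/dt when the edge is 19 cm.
7581 cm³/s

V = s³
dV/dt = 3s² · ds/dt = 3·19²·7 = 7581 cm³/s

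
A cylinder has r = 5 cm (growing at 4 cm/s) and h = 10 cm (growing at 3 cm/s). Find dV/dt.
475π cm³/s

V = πr²h
dV/dt = 2πrh·dr/dt + πr²·dh/dt
= 2π(5)(10)(4) + π(5)²(3)
= 475π cm³/s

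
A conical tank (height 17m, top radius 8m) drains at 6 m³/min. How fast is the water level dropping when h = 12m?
289/(1536π) ≈ 0.05989 m/min

r/h = 8/17, so r = (8/17)h
V = (1/3)πr²h = (1/3)π((8/17)h)²h = (64/867)πh³
dV/dh = (64/289)πh²
dh/dt = (dV/dt)/(dV/dh) = -6/((64/289)π·12²) = -289/(1536π) m/min
The level is dropping at 289/(1536π) ≈ 0.05989 m/min.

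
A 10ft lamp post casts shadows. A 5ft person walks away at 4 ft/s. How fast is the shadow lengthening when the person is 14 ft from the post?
4 ft/s

By similar triangles: 10/(x+s) = 5/s
Solving: s = 5x/5
ds/dt = 5/5 · dx/dt = 1 · 4 = 4 ft/s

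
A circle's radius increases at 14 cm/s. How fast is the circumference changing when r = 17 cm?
28π cm/s

C = 2πr
dC/dt = 2π · dr/dt = 2π · 14 = 28π cm/s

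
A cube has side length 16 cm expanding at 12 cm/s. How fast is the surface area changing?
2304 cm²/s

A = 6s²
dA/dt = 12s · ds/dt = 12·16·12 = 2304 cm²/s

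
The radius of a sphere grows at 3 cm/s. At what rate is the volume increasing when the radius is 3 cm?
108π cm³/s

V = (4/3)πr³
dV/dt = dV/dr · dr/dt = 4πr² · 3
At r = 3: dV/dt = 108π cm³/s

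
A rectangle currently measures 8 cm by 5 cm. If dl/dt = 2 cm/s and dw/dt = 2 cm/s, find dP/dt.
8 cm/s

P = 2(l + w)
dP/dt = 2(dl/dt + dw/dt) = 2(2 + 2) = 8 cm/s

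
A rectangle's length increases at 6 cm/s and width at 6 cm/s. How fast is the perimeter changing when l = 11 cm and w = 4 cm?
24 cm/s

P = 2(l + w)
dP/dt = 2(dl/dt + dw/dt) = 2(6 + 6) = 24 cm/s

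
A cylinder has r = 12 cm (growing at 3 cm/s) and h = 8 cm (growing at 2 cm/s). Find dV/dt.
864π cm³/s

V = πr²h
dV/dt = 2πrh·dr/dt + πr²·dh/dt
= 2π(12)(8)(3) + π(12)²(2)
= 864π cm³/s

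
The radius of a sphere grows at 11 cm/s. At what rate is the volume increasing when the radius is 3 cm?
396π cm³/s

V = (4/3)πr³
dV/dt = dV/dr · dr/dt = 4πr² · 11
At r = 3: dV/dt = 396π cm³/s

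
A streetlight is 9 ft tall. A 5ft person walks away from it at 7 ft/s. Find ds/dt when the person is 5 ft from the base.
35/4 ft/s

By similar triangles: 9/(x+s) = 5/s
Solving: s = 5x/4
ds/dt = 5/4 · dx/dt = 5/4 · 7 = 35/4 ft/s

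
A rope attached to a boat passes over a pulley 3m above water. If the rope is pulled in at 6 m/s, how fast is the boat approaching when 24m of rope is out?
16√7/7 ≈ 6.047 m/s

rope² = x² + 3²
x = √(24² - 3²) = 9√7
dx/dt = (rope/x) · d(rope)/dt = (24/(9√7)) · (-6) = -16√7/7 m/s
The boat approaches at 16√7/7 ≈ 6.047 m/s.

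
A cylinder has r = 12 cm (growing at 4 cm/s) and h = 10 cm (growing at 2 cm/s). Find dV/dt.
1248π cm³/s

V = πr²h
dV/dt = 2πrh·dr/dt + πr²·dh/dt
= 2π(12)(10)(4) + π(12)²(2)
= 1248π cm³/s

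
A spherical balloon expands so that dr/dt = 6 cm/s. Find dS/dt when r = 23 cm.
1104π cm²/s

S = 4πr²
dS/dt = dS/dr · dr/dt = 8πr · 6
At r = 23: dS/dt = 1104π cm²/s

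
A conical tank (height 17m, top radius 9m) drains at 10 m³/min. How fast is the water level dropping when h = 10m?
289/(810π) ≈ 0.1136 m/min

r/h = 9/17, so r = (9/17)h
V = (1/3)πr²h = (1/3)π((9/17)h)²h = (27/289)πh³
dV/dh = (81/289)πh²
dh/dt = (dV/dt)/(dV/dh) = -10/((81/289)π·10²) = -289/(810π) m/min
The level is dropping at 289/(810π) ≈ 0.1136 m/min.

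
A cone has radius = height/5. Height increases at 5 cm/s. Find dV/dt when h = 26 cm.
676π/5 cm³/s

V = (1/3)π(h/5)²h = πh³/75
dV/dt = πh²/25 · 5
At h = 26: dV/dt = 676π/5 cm³/s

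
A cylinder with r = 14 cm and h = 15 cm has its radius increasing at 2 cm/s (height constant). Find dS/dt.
172π cm²/s

S = 2πrh + 2πr² (lateral + bases)
dS/dt = (2πh + 4πr)·dr/dt = (2π·15 + 4π·14)·2
= 172π cm²/s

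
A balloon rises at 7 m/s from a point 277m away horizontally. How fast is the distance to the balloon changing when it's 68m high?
476√81353/81353 ≈ 1.669 m/s

z² = 277² + y²
z = √(277² + 68²) = √81353
dz/dt = y/z · dy/dt = 68/√81353 · 7 = 476√81353/81353 ≈ 1.669 m/s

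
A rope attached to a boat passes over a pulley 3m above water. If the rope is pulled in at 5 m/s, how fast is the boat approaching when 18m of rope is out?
6√35/7 ≈ 5.071 m/s

rope² = x² + 3²
x = √(18² - 3²) = 3√35
dx/dt = (rope/x) · d(rope)/dt = (18/(3√35)) · (-5) = -6√35/7 m/s
The boat approaches at 6√35/7 ≈ 5.071 m/s.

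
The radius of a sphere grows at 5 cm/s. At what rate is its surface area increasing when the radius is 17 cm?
680π cm²/s

S = 4πr²
dS/dt = dS/dr · dr/dt = 8πr · 5
At r = 17: dS/dt = 680π cm²/s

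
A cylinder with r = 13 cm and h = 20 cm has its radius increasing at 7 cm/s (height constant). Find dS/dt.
644π cm²/s

S = 2πrh + 2πr² (lateral + bases)
dS/dt = (2πh + 4πr)·dr/dt = (2π·20 + 4π·13)·7
= 644π cm²/s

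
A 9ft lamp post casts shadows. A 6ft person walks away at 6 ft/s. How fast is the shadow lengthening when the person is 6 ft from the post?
12 ft/s

By similar triangles: 9/(x+s) = 6/s
Solving: s = 6x/3
ds/dt = 6/3 · dx/dt = 2 · 6 = 12 ft/s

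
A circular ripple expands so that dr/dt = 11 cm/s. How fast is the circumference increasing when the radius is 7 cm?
22π cm/s

C = 2πr
dC/dt = 2π · dr/dt = 2π · 11 = 22π cm/s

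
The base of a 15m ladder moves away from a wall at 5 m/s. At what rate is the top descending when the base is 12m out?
20/3 ≈ 6.667 m/s

x² + y² = 15²
2x·dx/dt + 2y·dy/dt = 0
dy/dt = -x/y · dx/dt = -12/9 · 5 = -20/3 m/s
The top is descending at 20/3 ≈ 6.667 m/s.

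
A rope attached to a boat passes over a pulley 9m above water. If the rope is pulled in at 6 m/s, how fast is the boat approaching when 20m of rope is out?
120√319/319 ≈ 6.719 m/s

rope² = x² + 9²
x = √(20² - 9²) = √319
dx/dt = (rope/x) · d(rope)/dt = (20/√319) · (-6) = -120√319/319 m/s
The boat approaches at 120√319/319 ≈ 6.719 m/s.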